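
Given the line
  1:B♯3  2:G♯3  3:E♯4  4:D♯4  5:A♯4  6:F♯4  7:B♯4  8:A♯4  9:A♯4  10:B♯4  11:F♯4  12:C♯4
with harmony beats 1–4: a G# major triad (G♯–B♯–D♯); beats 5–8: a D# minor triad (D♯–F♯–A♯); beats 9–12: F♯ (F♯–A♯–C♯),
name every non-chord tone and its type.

E♯4 (beat 3) — appoggiatura; B♯4 (beat 7) — appoggiatura; B♯4 (beat 10) — escape tone.

The harmony at that moment is G♯ major triad (G♯, B♯, D♯); E♯4 is not a chord tone.
It is approached by leap up from G♯3 and left by step down to D♯4.
Leap in, step out — an appoggiatura.
The harmony at that moment is D♯ minor triad (D♯, F♯, A♯); B♯4 is not a chord tone.
It is approached by leap up from F♯4 and left by step down to A♯4.
Leap in, step out — an appoggiatura.
The harmony at that moment is F♯ major triad (F♯, A♯, C♯); B♯4 is not a chord tone.
It is approached by step up from A♯4 and left by leap down to F♯4.
Step in, leap out — an escape tone.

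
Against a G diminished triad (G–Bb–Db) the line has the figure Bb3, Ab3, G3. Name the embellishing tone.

The harmony at that moment is G diminished triad (G, Bb, Db); Ab3 is not a chord tone.
It is approached by step down from Bb3 and left by step down to G3.
Step in, step out in the same direction — a passing tone.

Ab3 is a passing tone.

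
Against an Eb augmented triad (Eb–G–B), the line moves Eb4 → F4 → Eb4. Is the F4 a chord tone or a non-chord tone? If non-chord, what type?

The harmony at that moment is Eb augmented triad (Eb, G, B); F4 is not a chord tone.
It is approached by step up from Eb4 and left by step down to Eb4.
Step away and step back to the same note — a neighbor tone (upper neighbor).

Non-chord tone — a neighbor tone.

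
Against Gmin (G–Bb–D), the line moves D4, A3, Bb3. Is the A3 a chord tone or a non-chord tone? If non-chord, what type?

The harmony at that moment is G minor triad (G, Bb, D); A3 is not a chord tone.
It is approached by leap down from D4 and left by step up to Bb3.
Leap in, step out — an appoggiatura.

Non-chord tone — an appoggiatura.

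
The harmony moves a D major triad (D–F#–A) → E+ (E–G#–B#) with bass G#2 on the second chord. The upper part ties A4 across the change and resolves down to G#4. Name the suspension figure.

At the second chord the bass is G#2. The suspended A4 lies a ninth above the bass; after resolving down by step to G#4, the interval above the bass becomes an octave.
Suspension figures are named by those two intervals: 9–8.

9–8 suspension.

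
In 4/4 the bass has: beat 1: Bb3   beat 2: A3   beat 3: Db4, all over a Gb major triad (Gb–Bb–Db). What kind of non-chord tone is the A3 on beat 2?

The harmony at that moment is Gb major triad (Gb, Bb, Db); A3 is not a chord tone.
It is approached by step down from Bb3 and left by leap up to Db4.
Step in, leap out, on a weak beat — an escape tone.

Escape tone.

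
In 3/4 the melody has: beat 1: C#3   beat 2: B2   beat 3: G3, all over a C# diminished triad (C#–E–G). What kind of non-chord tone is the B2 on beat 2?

Escape tone.

The harmony at that moment is C# diminished triad (C#, E, G); B2 is not a chord tone.
It is approached by step down from C#3 and left by leap up to G3.
Step in, leap out, on a weak beat — an escape tone.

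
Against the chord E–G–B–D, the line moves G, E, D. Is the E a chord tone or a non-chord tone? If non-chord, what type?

E minor seventh chord contains E, G, B, D; E is the root, so it is a chord tone.

Chord tone (the root of E minor seventh chord).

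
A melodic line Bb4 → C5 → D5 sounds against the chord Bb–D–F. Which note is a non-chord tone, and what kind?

The harmony at that moment is Bb major triad (Bb, D, F); C5 is not a chord tone.
It is approached by step up from Bb4 and left by step up to D5.
Step in, step out in the same direction — a passing tone.

C5 is a passing tone.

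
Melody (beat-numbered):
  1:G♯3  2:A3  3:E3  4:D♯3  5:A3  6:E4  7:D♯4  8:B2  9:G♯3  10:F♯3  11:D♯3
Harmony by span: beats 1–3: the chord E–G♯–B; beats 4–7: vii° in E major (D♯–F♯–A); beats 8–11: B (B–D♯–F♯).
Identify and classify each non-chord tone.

The harmony at that moment is E major triad (E, G♯, B); A3 is not a chord tone.
It is approached by step up from G♯3 and left by leap down to E3.
Step in, leap out — an escape tone.
The harmony at that moment is D♯ diminished triad (D♯, F♯, A); E4 is not a chord tone.
It is approached by leap up from A3 and left by step down to D♯4.
Leap in, step out — an appoggiatura.
The harmony at that moment is B major triad (B, D♯, F♯); G♯3 is not a chord tone.
It is approached by leap up from B2 and left by step down to F♯3.
Leap in, step out — an appoggiatura.

A3 (beat 2) — escape tone; E4 (beat 6) — appoggiatura; G♯3 (beat 9) — appoggiatura.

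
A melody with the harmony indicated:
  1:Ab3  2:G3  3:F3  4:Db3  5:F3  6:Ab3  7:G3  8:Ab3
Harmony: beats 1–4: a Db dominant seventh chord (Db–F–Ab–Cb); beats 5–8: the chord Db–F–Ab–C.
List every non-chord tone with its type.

The harmony at that moment is Db dominant seventh chord (Db, F, Ab, Cb); G3 is not a chord tone.
It is approached by step down from Ab3 and left by step down to F3.
Step in, step out in the same direction — a passing tone.
The harmony at that moment is Db major seventh chord (Db, F, Ab, C); G3 is not a chord tone.
It is approached by step down from Ab3 and left by step up to Ab3.
Step away and step back to the same note — a neighbor tone (lower neighbor).

G3 (beat 2) — passing tone; G3 (beat 7) — neighbor tone.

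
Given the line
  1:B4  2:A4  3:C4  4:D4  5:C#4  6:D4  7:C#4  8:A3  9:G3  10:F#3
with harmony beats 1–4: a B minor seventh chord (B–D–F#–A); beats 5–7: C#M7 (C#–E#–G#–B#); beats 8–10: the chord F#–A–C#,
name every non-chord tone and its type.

C4 (beat 3) — appoggiatura; D4 (beat 6) — neighbor tone; G3 (beat 9) — passing tone.

The harmony at that moment is B minor seventh chord (B, D, F#, A); C4 is not a chord tone.
It is approached by leap down from A4 and left by step up to D4.
Leap in, step out — an appoggiatura.
The harmony at that moment is C# major seventh chord (C#, E#, G#, B#); D4 is not a chord tone.
It is approached by step up from C#4 and left by step down to C#4.
Step away and step back to the same note — a neighbor tone (upper neighbor).
The harmony at that moment is F# minor triad (F#, A, C#); G3 is not a chord tone.
It is approached by step down from A3 and left by step down to F#3.
Step in, step out in the same direction — a passing tone.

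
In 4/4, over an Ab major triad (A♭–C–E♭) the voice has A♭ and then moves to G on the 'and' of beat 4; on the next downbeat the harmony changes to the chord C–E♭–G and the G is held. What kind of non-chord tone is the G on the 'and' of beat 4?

Anticipation.

The harmony at that moment is A♭ major triad (A♭, C, E♭); G is not a chord tone.
It is approached by step down from A♭ and then sustained as the same pitch into the next harmony.
Arriving early and becoming a chord tone when the harmony changes — an anticipation.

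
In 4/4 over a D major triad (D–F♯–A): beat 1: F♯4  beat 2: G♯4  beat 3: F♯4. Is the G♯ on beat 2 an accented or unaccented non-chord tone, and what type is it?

The harmony at that moment is D major triad (D, F♯, A); G♯4 is not a chord tone.
It is approached by step up from F♯4 and left by step down to F♯4.
Step away and step back to the same note — a neighbor tone (upper neighbor).
It falls on a weak beat, so it is unaccented.

Unaccented neighbor tone.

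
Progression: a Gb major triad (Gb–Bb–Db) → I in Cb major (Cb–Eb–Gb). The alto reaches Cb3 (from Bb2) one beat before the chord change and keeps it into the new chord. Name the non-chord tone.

Cb3 is an anticipation.

The harmony at that moment is Gb major triad (Gb, Bb, Db); Cb3 is not a chord tone.
It is approached by step up from Bb2 and then sustained as the same pitch into the next harmony.
Arriving early and becoming a chord tone when the harmony changes — an anticipation.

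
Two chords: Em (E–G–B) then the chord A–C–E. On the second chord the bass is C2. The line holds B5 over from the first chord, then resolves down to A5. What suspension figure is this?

7–6 suspension.

At the second chord the bass is C2. The suspended B5 lies a seventh above the bass; after resolving down by step to A5, the interval above the bass becomes a sixth.
Suspension figures are named by those two intervals: 7–6.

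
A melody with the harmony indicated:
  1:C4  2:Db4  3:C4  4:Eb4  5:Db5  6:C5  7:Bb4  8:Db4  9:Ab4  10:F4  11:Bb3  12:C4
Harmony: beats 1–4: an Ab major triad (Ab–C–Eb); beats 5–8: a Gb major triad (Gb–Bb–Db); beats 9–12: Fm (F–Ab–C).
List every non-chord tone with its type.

The harmony at that moment is Ab major triad (Ab, C, Eb); Db4 is not a chord tone.
It is approached by step up from C4 and left by step down to C4.
Step away and step back to the same note — a neighbor tone (upper neighbor).
The harmony at that moment is Gb major triad (Gb, Bb, Db); C5 is not a chord tone.
It is approached by step down from Db5 and left by step down to Bb4.
Step in, step out in the same direction — a passing tone.
The harmony at that moment is F minor triad (F, Ab, C); Bb3 is not a chord tone.
It is approached by leap down from F4 and left by step up to C4.
Leap in, step out — an appoggiatura.

Db4 (beat 2) — neighbor tone; C5 (beat 6) — passing tone; Bb3 (beat 11) — appoggiatura.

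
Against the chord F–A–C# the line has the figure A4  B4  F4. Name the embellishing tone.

B4 is an escape tone.

The harmony at that moment is F augmented triad (F, A, C#); B4 is not a chord tone.
It is approached by step up from A4 and left by leap down to F4.
Step in, leap out — an escape tone.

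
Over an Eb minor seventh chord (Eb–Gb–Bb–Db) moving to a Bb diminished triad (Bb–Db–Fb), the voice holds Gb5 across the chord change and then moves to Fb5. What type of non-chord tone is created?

The harmony at that moment is Bb diminished triad (Bb, Db, Fb); Gb5 is not a chord tone.
It is held over (the same pitch as the preceding Gb5) and left by step down to Fb5.
Held over from the previous chord and resolving down by step — a suspension.

Gb5 is a suspension.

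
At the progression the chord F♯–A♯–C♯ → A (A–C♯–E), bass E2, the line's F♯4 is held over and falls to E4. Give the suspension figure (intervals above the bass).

At the second chord the bass is E2. The suspended F♯4 lies a ninth above the bass; after resolving down by step to E4, the interval above the bass becomes an octave.
Suspension figures are named by those two intervals: 9–8.

9–8 suspension.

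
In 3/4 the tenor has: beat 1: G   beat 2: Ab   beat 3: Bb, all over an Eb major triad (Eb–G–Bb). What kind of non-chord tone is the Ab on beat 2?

The harmony at that moment is Eb major triad (Eb, G, Bb); Ab is not a chord tone.
It is approached by step up from G and left by step up to Bb.
Step in, step out in the same direction — a passing tone.

Passing tone.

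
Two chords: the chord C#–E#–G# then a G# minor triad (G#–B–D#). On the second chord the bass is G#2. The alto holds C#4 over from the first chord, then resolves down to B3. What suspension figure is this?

At the second chord the bass is G#2. The suspended C#4 lies a fourth above the bass; after resolving down by step to B3, the interval above the bass becomes a third.
Suspension figures are named by those two intervals: 4–3.

4–3 suspension.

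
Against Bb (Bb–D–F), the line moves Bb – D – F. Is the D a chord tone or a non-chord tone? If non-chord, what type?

Chord tone (the third of Bb major triad).

Bb major triad contains Bb, D, F; D is the third, so it is a chord tone.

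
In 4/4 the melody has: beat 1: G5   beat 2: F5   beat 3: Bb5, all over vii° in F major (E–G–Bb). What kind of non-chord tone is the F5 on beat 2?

Escape tone.

The harmony at that moment is E diminished triad (E, G, Bb); F5 is not a chord tone.
It is approached by step down from G5 and left by leap up to Bb5.
Step in, leap out, on a weak beat — an escape tone.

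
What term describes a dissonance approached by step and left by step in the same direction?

Approach: by step. Departure: by step, continuing in the same direction.
Stepwise on both sides with no change of direction means the note fills in the space between two different chord tones — a passing tone. (Had it turned back to its starting note it would be a neighbor tone instead.)

Passing tone.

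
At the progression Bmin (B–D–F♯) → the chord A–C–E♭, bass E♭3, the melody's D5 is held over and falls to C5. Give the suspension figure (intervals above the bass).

At the second chord the bass is E♭3. The suspended D5 lies a seventh above the bass; after resolving down by step to C5, the interval above the bass becomes a sixth.
Suspension figures are named by those two intervals: 7–6.

7–6 suspension.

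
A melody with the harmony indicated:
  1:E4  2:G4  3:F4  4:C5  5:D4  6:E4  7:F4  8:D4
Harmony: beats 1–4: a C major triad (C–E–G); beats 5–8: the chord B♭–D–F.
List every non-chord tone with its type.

F4 (beat 3) — escape tone; E4 (beat 6) — passing tone.

The harmony at that moment is C major triad (C, E, G); F4 is not a chord tone.
It is approached by step down from G4 and left by leap up to C5.
Step in, leap out — an escape tone.
The harmony at that moment is B♭ major triad (B♭, D, F); E4 is not a chord tone.
It is approached by step up from D4 and left by step up to F4.
Step in, step out in the same direction — a passing tone.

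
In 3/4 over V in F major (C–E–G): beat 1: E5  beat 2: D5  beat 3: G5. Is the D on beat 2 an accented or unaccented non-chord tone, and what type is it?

The harmony at that moment is C major triad (C, E, G); D5 is not a chord tone.
It is approached by step down from E5 and left by leap up to G5.
Step in, leap out — an escape tone.
It falls on a weak beat, so it is unaccented.

Unaccented escape tone.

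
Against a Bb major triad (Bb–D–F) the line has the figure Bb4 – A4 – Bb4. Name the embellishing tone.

The harmony at that moment is Bb major triad (Bb, D, F); A4 is not a chord tone.
It is approached by step down from Bb4 and left by step up to Bb4.
Step away and step back to the same note — a neighbor tone (lower neighbor).

A4 is a neighbor tone.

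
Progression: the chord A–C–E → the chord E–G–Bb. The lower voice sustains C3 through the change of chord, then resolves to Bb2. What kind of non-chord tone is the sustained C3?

The harmony at that moment is E diminished triad (E, G, Bb); C3 is not a chord tone.
It is held over (the same pitch as the preceding C3) and left by step down to Bb2.
Held over from the previous chord and resolving down by step — a suspension.

C3 is a suspension.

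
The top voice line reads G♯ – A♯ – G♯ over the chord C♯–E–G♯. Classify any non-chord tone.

A♯ is a neighbor tone.

The harmony at that moment is C♯ minor triad (C♯, E, G♯); A♯ is not a chord tone.
It is approached by step up from G♯ and left by step down to G♯.
Step away and step back to the same note — a neighbor tone (upper neighbor).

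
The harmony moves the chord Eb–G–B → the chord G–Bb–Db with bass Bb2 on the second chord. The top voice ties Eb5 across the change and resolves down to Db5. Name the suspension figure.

4–3 suspension.

At the second chord the bass is Bb2. The suspended Eb5 lies a fourth above the bass; after resolving down by step to Db5, the interval above the bass becomes a third.
Suspension figures are named by those two intervals: 4–3.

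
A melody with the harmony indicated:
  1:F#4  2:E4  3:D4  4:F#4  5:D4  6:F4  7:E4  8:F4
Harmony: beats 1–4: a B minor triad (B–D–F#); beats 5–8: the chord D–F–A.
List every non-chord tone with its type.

The harmony at that moment is B minor triad (B, D, F#); E4 is not a chord tone.
It is approached by step down from F#4 and left by step down to D4.
Step in, step out in the same direction — a passing tone.
The harmony at that moment is D minor triad (D, F, A); E4 is not a chord tone.
It is approached by step down from F4 and left by step up to F4.
Step away and step back to the same note — a neighbor tone (lower neighbor).

E4 (beat 2) — passing tone; E4 (beat 7) — neighbor tone.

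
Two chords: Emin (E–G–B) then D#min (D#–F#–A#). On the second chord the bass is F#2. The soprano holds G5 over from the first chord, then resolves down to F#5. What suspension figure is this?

At the second chord the bass is F#2. The suspended G5 lies a ninth above the bass; after resolving down by step to F#5, the interval above the bass becomes an octave.
Suspension figures are named by those two intervals: 9–8.

9–8 suspension.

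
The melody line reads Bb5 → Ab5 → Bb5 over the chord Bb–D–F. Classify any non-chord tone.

The harmony at that moment is Bb major triad (Bb, D, F); Ab5 is not a chord tone.
It is approached by step down from Bb5 and left by step up to Bb5.
Step away and step back to the same note — a neighbor tone (lower neighbor).

Ab5 is a neighbor tone.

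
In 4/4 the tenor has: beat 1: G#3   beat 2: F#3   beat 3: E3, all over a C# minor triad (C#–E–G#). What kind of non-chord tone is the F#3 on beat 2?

The harmony at that moment is C# minor triad (C#, E, G#); F#3 is not a chord tone.
It is approached by step down from G#3 and left by step down to E3.
Step in, step out in the same direction — a passing tone.

Passing tone.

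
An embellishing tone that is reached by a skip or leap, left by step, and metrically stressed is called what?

Appoggiatura.

Approach: by leap. Departure: by step. Metric position: strong.
Leap in, step out, in a metrically strong position — an appoggiatura. (It is the mirror image of the escape tone, which steps in and leaps out from a weak position.)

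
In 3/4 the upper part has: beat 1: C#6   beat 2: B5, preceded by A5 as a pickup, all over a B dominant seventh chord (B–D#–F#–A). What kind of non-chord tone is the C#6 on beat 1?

The harmony at that moment is B dominant seventh chord (B, D#, F#, A); C#6 is not a chord tone.
It is approached by leap up from A5 and left by step down to B5.
Leap in, step out, metrically accented — an appoggiatura.

Appoggiatura.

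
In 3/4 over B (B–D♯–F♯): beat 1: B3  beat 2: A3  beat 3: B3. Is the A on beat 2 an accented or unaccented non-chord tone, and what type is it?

The harmony at that moment is B major triad (B, D♯, F♯); A3 is not a chord tone.
It is approached by step down from B3 and left by step up to B3.
Step away and step back to the same note — a neighbor tone (lower neighbor).
It falls on a weak beat, so it is unaccented.

Unaccented neighbor tone.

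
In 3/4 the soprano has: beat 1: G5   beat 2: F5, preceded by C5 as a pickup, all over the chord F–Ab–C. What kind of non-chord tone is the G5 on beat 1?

The harmony at that moment is F minor triad (F, Ab, C); G5 is not a chord tone.
It is approached by leap up from C5 and left by step down to F5.
Leap in, step out, metrically accented — an appoggiatura.

Appoggiatura.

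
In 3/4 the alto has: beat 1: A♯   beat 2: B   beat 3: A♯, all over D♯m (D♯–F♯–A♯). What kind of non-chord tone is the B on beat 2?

The harmony at that moment is D♯ minor triad (D♯, F♯, A♯); B is not a chord tone.
It is approached by step up from A♯ and left by step down to A♯.
Step away and step back to the same note — a neighbor tone (upper neighbor).

Upper neighbor tone.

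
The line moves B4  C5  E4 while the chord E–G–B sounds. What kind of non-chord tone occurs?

The harmony at that moment is E minor triad (E, G, B); C5 is not a chord tone.
It is approached by step up from B4 and left by leap down to E4.
Step in, leap out — an escape tone.

C5 is an escape tone.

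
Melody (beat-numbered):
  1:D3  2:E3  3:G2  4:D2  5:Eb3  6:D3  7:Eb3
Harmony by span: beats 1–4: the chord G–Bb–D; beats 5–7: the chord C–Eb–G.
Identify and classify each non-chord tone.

The harmony at that moment is G minor triad (G, Bb, D); E3 is not a chord tone.
It is approached by step up from D3 and left by leap down to G2.
Step in, leap out — an escape tone.
The harmony at that moment is C minor triad (C, Eb, G); D3 is not a chord tone.
It is approached by step down from Eb3 and left by step up to Eb3.
Step away and step back to the same note — a neighbor tone (lower neighbor).

E3 (beat 2) — escape tone; D3 (beat 6) — neighbor tone.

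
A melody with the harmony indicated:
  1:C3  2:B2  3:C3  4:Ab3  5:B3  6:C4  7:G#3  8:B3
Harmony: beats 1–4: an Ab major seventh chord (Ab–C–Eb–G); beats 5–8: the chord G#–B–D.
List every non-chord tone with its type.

The harmony at that moment is Ab major seventh chord (Ab, C, Eb, G); B2 is not a chord tone.
It is approached by step down from C3 and left by step up to C3.
Step away and step back to the same note — a neighbor tone (lower neighbor).
The harmony at that moment is G# diminished triad (G#, B, D); C4 is not a chord tone.
It is approached by step up from B3 and left by leap down to G#3.
Step in, leap out — an escape tone.

B2 (beat 2) — neighbor tone; C4 (beat 6) — escape tone.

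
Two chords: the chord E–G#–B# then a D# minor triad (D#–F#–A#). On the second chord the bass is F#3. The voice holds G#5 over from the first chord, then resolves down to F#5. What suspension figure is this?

At the second chord the bass is F#3. The suspended G#5 lies a ninth above the bass; after resolving down by step to F#5, the interval above the bass becomes an octave.
Suspension figures are named by those two intervals: 9–8.

9–8 suspension.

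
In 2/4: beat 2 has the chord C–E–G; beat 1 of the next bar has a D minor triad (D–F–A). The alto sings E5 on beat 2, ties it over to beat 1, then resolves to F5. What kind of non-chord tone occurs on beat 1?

The harmony at that moment is D minor triad (D, F, A); E5 is not a chord tone.
It is held over (the same pitch as the preceding E5) and left by step up to F5.
Held over from the previous chord and resolving up by step — a retardation.

Retardation.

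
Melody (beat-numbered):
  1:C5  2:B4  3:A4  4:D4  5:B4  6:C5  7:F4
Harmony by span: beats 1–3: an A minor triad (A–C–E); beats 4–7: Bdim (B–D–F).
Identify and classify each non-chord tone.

The harmony at that moment is A minor triad (A, C, E); B4 is not a chord tone.
It is approached by step down from C5 and left by step down to A4.
Step in, step out in the same direction — a passing tone.
The harmony at that moment is B diminished triad (B, D, F); C5 is not a chord tone.
It is approached by step up from B4 and left by leap down to F4.
Step in, leap out — an escape tone.

B4 (beat 2) — passing tone; C5 (beat 6) — escape tone.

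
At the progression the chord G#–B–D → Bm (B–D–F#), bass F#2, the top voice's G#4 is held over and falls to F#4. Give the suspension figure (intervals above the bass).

9–8 suspension.

At the second chord the bass is F#2. The suspended G#4 lies a ninth above the bass; after resolving down by step to F#4, the interval above the bass becomes an octave.
Suspension figures are named by those two intervals: 9–8.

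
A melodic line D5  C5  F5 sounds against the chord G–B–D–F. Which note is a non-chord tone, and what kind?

C5 is an escape tone.

The harmony at that moment is G dominant seventh chord (G, B, D, F); C5 is not a chord tone.
It is approached by step down from D5 and left by leap up to F5.
Step in, leap out — an escape tone.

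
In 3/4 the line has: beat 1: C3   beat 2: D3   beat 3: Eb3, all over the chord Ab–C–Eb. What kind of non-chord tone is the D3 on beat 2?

The harmony at that moment is Ab major triad (Ab, C, Eb); D3 is not a chord tone.
It is approached by step up from C3 and left by step up to Eb3.
Step in, step out in the same direction — a passing tone.

Passing tone.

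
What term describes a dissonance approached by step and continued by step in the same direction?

Passing tone.

Approach: by step. Departure: by step, continuing in the same direction.
Stepwise on both sides with no change of direction means the note fills in the space between two different chord tones — a passing tone. (Had it turned back to its starting note it would be a neighbor tone instead.)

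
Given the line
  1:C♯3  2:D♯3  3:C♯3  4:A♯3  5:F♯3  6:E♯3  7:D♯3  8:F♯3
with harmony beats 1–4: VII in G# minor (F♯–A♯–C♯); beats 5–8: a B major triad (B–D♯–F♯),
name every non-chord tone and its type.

The harmony at that moment is F♯ major triad (F♯, A♯, C♯); D♯3 is not a chord tone.
It is approached by step up from C♯3 and left by step down to C♯3.
Step away and step back to the same note — a neighbor tone (upper neighbor).
The harmony at that moment is B major triad (B, D♯, F♯); E♯3 is not a chord tone.
It is approached by step down from F♯3 and left by step down to D♯3.
Step in, step out in the same direction — a passing tone.

D♯3 (beat 2) — neighbor tone; E♯3 (beat 6) — passing tone.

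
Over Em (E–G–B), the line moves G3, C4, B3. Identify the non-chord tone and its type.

C4 is an appoggiatura.

The harmony at that moment is E minor triad (E, G, B); C4 is not a chord tone.
It is approached by leap up from G3 and left by step down to B3.
Leap in, step out — an appoggiatura.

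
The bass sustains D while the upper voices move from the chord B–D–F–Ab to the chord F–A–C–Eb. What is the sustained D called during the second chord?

The harmony at that moment is F dominant seventh chord (F, A, C, Eb); D is not a chord tone.
It is held over (the same pitch as the preceding D) and then sustained as the same pitch into the next harmony.
Sustained through a change of harmony — a pedal tone.

Pedal tone (pedal point).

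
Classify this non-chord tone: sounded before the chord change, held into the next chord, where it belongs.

Anticipation.

Approach: ahead of the chord change (typically by step), so it is dissonant against the current harmony. Departure: none — the same pitch is restated or held and is a chord tone of the new harmony.
Dissonant first, consonant once the harmony catches up: the note simply arrives early — an anticipation. (The reverse timing, consonant first and dissonant after the change, would be a suspension or retardation.)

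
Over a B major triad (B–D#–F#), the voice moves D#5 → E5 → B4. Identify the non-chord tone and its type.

E5 is an escape tone.

The harmony at that moment is B major triad (B, D#, F#); E5 is not a chord tone.
It is approached by step up from D#5 and left by leap down to B4.
Step in, leap out — an escape tone.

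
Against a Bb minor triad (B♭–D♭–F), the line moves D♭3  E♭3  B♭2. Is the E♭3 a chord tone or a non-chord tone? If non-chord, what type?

The harmony at that moment is B♭ minor triad (B♭, D♭, F); E♭3 is not a chord tone.
It is approached by step up from D♭3 and left by leap down to B♭2.
Step in, leap out — an escape tone.

Non-chord tone — an escape tone.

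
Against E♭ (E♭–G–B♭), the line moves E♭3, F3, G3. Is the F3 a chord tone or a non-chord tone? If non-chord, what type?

The harmony at that moment is E♭ major triad (E♭, G, B♭); F3 is not a chord tone.
It is approached by step up from E♭3 and left by step up to G3.
Step in, step out in the same direction — a passing tone.

Non-chord tone — a passing tone.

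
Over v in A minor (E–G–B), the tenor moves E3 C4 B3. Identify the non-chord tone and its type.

C4 is an appoggiatura.

The harmony at that moment is E minor triad (E, G, B); C4 is not a chord tone.
It is approached by leap up from E3 and left by step down to B3.
Leap in, step out — an appoggiatura.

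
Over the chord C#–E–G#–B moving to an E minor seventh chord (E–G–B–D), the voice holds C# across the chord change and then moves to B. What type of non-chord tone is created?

C# is a suspension.

The harmony at that moment is E minor seventh chord (E, G, B, D); C# is not a chord tone.
It is held over (the same pitch as the preceding C#) and left by step down to B.
Held over from the previous chord and resolving down by step — a suspension.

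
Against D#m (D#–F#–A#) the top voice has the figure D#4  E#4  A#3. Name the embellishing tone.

The harmony at that moment is D# minor triad (D#, F#, A#); E#4 is not a chord tone.
It is approached by step up from D#4 and left by leap down to A#3.
Step in, leap out — an escape tone.

E#4 is an escape tone.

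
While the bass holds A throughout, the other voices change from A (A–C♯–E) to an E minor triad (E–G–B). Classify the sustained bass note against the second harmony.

The harmony at that moment is E minor triad (E, G, B); A is not a chord tone.
It is held over (the same pitch as the preceding A) and then sustained as the same pitch into the next harmony.
Sustained through a change of harmony — a pedal tone.

Pedal tone (pedal point).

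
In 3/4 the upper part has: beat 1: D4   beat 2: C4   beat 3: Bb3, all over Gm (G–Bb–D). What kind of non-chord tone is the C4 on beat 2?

The harmony at that moment is G minor triad (G, Bb, D); C4 is not a chord tone.
It is approached by step down from D4 and left by step down to Bb3.
Step in, step out in the same direction — a passing tone.

Passing tone.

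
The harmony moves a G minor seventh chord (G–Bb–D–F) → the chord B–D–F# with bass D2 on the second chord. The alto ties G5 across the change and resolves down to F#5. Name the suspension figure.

4–3 suspension.

At the second chord the bass is D2. The suspended G5 lies a fourth above the bass; after resolving down by step to F#5, the interval above the bass becomes a third.
Suspension figures are named by those two intervals: 4–3.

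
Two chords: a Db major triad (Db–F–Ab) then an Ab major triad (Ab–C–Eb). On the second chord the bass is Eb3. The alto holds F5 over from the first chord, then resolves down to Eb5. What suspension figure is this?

At the second chord the bass is Eb3. The suspended F5 lies a ninth above the bass; after resolving down by step to Eb5, the interval above the bass becomes an octave.
Suspension figures are named by those two intervals: 9–8.

9–8 suspension.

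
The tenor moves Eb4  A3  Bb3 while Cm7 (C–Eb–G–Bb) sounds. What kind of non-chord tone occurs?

A3 is an appoggiatura.

The harmony at that moment is C minor seventh chord (C, Eb, G, Bb); A3 is not a chord tone.
It is approached by leap down from Eb4 and left by step up to Bb3.
Leap in, step out — an appoggiatura.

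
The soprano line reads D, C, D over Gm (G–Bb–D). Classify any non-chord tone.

C is a neighbor tone.

The harmony at that moment is G minor triad (G, Bb, D); C is not a chord tone.
It is approached by step down from D and left by step up to D.
Step away and step back to the same note — a neighbor tone (lower neighbor).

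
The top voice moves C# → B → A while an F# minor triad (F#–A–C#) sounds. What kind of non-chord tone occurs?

B is a passing tone.

The harmony at that moment is F# minor triad (F#, A, C#); B is not a chord tone.
It is approached by step down from C# and left by step down to A.
Step in, step out in the same direction — a passing tone.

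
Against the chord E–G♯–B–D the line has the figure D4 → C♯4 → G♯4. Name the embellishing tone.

The harmony at that moment is E dominant seventh chord (E, G♯, B, D); C♯4 is not a chord tone.
It is approached by step down from D4 and left by leap up to G♯4.
Step in, leap out — an escape tone.

C♯4 is an escape tone.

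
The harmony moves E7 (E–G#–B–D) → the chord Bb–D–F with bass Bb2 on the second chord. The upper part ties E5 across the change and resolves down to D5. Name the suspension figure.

At the second chord the bass is Bb2. The suspended E5 lies a fourth above the bass; after resolving down by step to D5, the interval above the bass becomes a third.
Suspension figures are named by those two intervals: 4–3.

4–3 suspension.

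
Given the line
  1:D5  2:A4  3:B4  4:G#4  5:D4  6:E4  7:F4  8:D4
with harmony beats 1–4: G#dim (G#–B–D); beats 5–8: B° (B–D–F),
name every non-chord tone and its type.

The harmony at that moment is G# diminished triad (G#, B, D); A4 is not a chord tone.
It is approached by leap down from D5 and left by step up to B4.
Leap in, step out — an appoggiatura.
The harmony at that moment is B diminished triad (B, D, F); E4 is not a chord tone.
It is approached by step up from D4 and left by step up to F4.
Step in, step out in the same direction — a passing tone.

A4 (beat 2) — appoggiatura; E4 (beat 6) — passing tone.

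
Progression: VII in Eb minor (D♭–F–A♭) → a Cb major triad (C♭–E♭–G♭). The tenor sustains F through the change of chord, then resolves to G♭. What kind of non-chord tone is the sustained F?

F is a retardation.

The harmony at that moment is C♭ major triad (C♭, E♭, G♭); F is not a chord tone.
It is held over (the same pitch as the preceding F) and left by step up to G♭.
Held over from the previous chord and resolving up by step — a retardation.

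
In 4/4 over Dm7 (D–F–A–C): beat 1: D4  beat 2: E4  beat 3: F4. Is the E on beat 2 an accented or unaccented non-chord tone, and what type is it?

The harmony at that moment is D minor seventh chord (D, F, A, C); E4 is not a chord tone.
It is approached by step up from D4 and left by step up to F4.
Step in, step out in the same direction — a passing tone.
It falls on a weak beat, so it is unaccented.

Unaccented passing tone.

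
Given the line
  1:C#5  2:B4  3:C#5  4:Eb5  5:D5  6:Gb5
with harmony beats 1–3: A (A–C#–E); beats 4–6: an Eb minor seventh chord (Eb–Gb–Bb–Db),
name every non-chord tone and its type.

The harmony at that moment is A major triad (A, C#, E); B4 is not a chord tone.
It is approached by step down from C#5 and left by step up to C#5.
Step away and step back to the same note — a neighbor tone (lower neighbor).
The harmony at that moment is Eb minor seventh chord (Eb, Gb, Bb, Db); D5 is not a chord tone.
It is approached by step down from Eb5 and left by leap up to Gb5.
Step in, leap out — an escape tone.

B4 (beat 2) — neighbor tone; D5 (beat 5) — escape tone.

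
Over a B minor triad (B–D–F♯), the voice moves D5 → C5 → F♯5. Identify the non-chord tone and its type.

The harmony at that moment is B minor triad (B, D, F♯); C5 is not a chord tone.
It is approached by step down from D5 and left by leap up to F♯5.
Step in, leap out — an escape tone.

C5 is an escape tone.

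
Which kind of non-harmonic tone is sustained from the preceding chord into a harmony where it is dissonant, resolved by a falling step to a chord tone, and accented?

Approach: by preparation — the pitch is first a chord tone, then held (tied or repeated) while the harmony changes under it. Departure: down by step. Metric position: strong.
A prepared dissonance that resolves downward by step — a suspension. (The same figure resolving upward would be a retardation.)

Suspension.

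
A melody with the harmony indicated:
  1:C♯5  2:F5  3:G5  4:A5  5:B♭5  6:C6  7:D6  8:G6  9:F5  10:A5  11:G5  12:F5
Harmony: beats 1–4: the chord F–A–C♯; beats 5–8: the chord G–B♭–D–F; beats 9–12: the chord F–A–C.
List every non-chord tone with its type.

The harmony at that moment is F augmented triad (F, A, C♯); G5 is not a chord tone.
It is approached by step up from F5 and left by step up to A5.
Step in, step out in the same direction — a passing tone.
The harmony at that moment is G minor seventh chord (G, B♭, D, F); C6 is not a chord tone.
It is approached by step up from B♭5 and left by step up to D6.
Step in, step out in the same direction — a passing tone.
The harmony at that moment is F major triad (F, A, C); G5 is not a chord tone.
It is approached by step down from A5 and left by step down to F5.
Step in, step out in the same direction — a passing tone.

G5 (beat 3) — passing tone; C6 (beat 6) — passing tone; G5 (beat 11) — passing tone.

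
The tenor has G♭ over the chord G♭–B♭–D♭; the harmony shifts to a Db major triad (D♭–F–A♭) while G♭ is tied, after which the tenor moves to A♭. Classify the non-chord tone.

G♭ is a retardation.

The harmony at that moment is D♭ major triad (D♭, F, A♭); G♭ is not a chord tone.
It is held over (the same pitch as the preceding G♭) and left by step up to A♭.
Held over from the previous chord and resolving up by step — a retardation.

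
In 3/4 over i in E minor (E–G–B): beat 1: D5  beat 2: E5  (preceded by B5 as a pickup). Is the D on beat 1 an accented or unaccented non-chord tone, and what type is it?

The harmony at that moment is E minor triad (E, G, B); D5 is not a chord tone.
It is approached by leap down from B5 and left by step up to E5.
Leap in, step out — an appoggiatura.
It falls on the downbeat, so it is accented.

Accented appoggiatura.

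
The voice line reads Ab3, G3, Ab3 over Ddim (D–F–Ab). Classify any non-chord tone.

G3 is a neighbor tone.

The harmony at that moment is D diminished triad (D, F, Ab); G3 is not a chord tone.
It is approached by step down from Ab3 and left by step up to Ab3.
Step away and step back to the same note — a neighbor tone (lower neighbor).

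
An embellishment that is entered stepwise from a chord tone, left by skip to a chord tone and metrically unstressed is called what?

Approach: by step. Departure: by leap. Metric position: weak.
Step in, leap out, from a weak position — an escape tone (échappée). (It is the mirror image of the appoggiatura, which leaps in and steps out on a strong beat.)

Escape tone.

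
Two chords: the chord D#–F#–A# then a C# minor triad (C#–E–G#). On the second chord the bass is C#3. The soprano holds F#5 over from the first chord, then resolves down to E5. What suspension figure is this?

At the second chord the bass is C#3. The suspended F#5 lies a fourth above the bass; after resolving down by step to E5, the interval above the bass becomes a third.
Suspension figures are named by those two intervals: 4–3.

4–3 suspension.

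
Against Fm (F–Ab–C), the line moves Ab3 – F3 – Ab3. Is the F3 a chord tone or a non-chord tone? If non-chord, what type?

F minor triad contains F, Ab, C; F is the root, so it is a chord tone.

Chord tone (the root of F minor triad).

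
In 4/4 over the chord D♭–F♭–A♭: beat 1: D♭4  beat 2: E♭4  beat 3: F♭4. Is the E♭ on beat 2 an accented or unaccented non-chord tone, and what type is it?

The harmony at that moment is D♭ minor triad (D♭, F♭, A♭); E♭4 is not a chord tone.
It is approached by step up from D♭4 and left by step up to F♭4.
Step in, step out in the same direction — a passing tone.
It falls on a weak beat, so it is unaccented.

Unaccented passing tone.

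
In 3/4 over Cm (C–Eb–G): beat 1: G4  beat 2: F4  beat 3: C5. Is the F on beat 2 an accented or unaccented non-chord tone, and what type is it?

Unaccented escape tone.

The harmony at that moment is C minor triad (C, Eb, G); F4 is not a chord tone.
It is approached by step down from G4 and left by leap up to C5.
Step in, leap out — an escape tone.
It falls on a weak beat, so it is unaccented.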